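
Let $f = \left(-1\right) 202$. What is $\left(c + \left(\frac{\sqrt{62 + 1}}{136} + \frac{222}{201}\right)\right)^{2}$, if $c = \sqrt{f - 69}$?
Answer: $\frac{\left(10064 + 201 \sqrt{7} + 9112 i \sqrt{271}\right)^{2}}{83028544} \approx -269.65 + 38.286 i$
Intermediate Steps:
$f = -202$
$c = i \sqrt{271}$ ($c = \sqrt{-202 - 69} = \sqrt{-271} = i \sqrt{271} \approx 16.462 i$)
$\left(c + \left(\frac{\sqrt{62 + 1}}{136} + \frac{222}{201}\right)\right)^{2} = \left(i \sqrt{271} + \left(\frac{\sqrt{62 + 1}}{136} + \frac{222}{201}\right)\right)^{2} = \left(i \sqrt{271} + \left(\sqrt{63} \cdot \frac{1}{136} + 222 \cdot \frac{1}{201}\right)\right)^{2} = \left(i \sqrt{271} + \left(3 \sqrt{7} \cdot \frac{1}{136} + \frac{74}{67}\right)\right)^{2} = \left(i \sqrt{271} + \left(\frac{3 \sqrt{7}}{136} + \frac{74}{67}\right)\right)^{2} = \left(i \sqrt{271} + \left(\frac{74}{67} + \frac{3 \sqrt{7}}{136}\right)\right)^{2} = \left(\frac{74}{67} + \frac{3 \sqrt{7}}{136} + i \sqrt{271}\right)^{2}$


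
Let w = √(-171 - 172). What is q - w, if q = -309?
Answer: -309 - 7*I*√7 ≈ -309.0 - 18.52*I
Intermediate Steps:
w = 7*I*√7 (w = √(-343) = 7*I*√7 ≈ 18.52*I)
q - w = -309 - 7*I*√7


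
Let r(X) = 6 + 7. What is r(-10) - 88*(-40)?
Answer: 3533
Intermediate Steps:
r(X) = 13
r(-10) - 88*(-40) = 13 - 88*(-40) = 13 + 3520 = 3533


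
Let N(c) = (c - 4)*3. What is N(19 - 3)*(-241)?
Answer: -8676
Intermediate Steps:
N(c) = -12 + 3*c (N(c) = (-4 + c)*3 = -12 + 3*c)
N(19 - 3)*(-241) = (-12 + 3*(19 - 3))*(-241) = (-12 + 3*16)*(-241) = (-12 + 48)*(-241) = 36*(-241) = -8676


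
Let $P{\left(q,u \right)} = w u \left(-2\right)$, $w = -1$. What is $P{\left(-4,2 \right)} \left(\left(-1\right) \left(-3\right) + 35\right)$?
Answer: $152$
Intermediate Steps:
$P{\left(q,u \right)} = 2 u$ ($P{\left(q,u \right)} = - u \left(-2\right) = 2 u$)
$P{\left(-4,2 \right)} \left(\left(-1\right) \left(-3\right) + 35\right) = 2 \cdot 2 \left(\left(-1\right) \left(-3\right) + 35\right) = 4 \left(3 + 35\right) = 4 \cdot 38 = 152$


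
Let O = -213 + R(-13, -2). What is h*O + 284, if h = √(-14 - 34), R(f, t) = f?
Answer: 284 - 904*I*√3 ≈ 284.0 - 1565.8*I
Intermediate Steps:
h = 4*I*√3 (h = √(-48) = 4*I*√3 ≈ 6.9282*I)
O = -226 (O = -213 - 13 = -226)
h*O + 284 = (4*I*√3)*(-226) + 284 = -904*I*√3 + 284 = 284 - 904*I*√3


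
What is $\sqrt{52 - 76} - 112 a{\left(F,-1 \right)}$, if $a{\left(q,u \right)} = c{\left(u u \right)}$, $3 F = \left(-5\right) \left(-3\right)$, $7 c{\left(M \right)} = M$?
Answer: $-16 + 2 i \sqrt{6} \approx -16.0 + 4.899 i$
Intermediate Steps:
$c{\left(M \right)} = \frac{M}{7}$
$F = 5$ ($F = \frac{\left(-5\right) \left(-3\right)}{3} = \frac{1}{3} \cdot 15 = 5$)
$a{\left(q,u \right)} = \frac{u^{2}}{7}$ ($a{\left(q,u \right)} = \frac{u u}{7} = \frac{u^{2}}{7}$)
$\sqrt{52 - 76} - 112 a{\left(F,-1 \right)} = \sqrt{52 - 76} - 112 \frac{\left(-1\right)^{2}}{7} = \sqrt{-24} - 112 \cdot \frac{1}{7} \cdot 1 = 2 i \sqrt{6} - 16 = -16 + 2 i \sqrt{6}$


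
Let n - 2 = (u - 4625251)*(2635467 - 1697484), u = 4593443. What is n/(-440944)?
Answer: 14917681631/220472 ≈ 67663.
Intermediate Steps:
n = -29835363262 (n = 2 + (4593443 - 4625251)*(2635467 - 1697484) = 2 - 31808*937983 = 2 - 29835363264 = -29835363262)
n/(-440944) = -29835363262/(-440944) = -29835363262*(-1/440944) = 14917681631/220472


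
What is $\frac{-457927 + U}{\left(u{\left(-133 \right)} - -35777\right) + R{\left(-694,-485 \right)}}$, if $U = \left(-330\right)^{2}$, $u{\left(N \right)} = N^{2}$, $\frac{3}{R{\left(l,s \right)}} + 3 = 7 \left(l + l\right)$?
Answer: $- \frac{3392193413}{519636051} \approx -6.528$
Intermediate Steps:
$R{\left(l,s \right)} = \frac{3}{-3 + 14 l}$ ($R{\left(l,s \right)} = \frac{3}{-3 + 7 \left(l + l\right)} = \frac{3}{-3 + 7 \cdot 2 l} = \frac{3}{-3 + 14 l}$)
$U = 108900$
$\frac{-457927 + U}{\left(u{\left(-133 \right)} - -35777\right) + R{\left(-694,-485 \right)}} = \frac{-457927 + 108900}{\left(\left(-133\right)^{2} - -35777\right) + \frac{3}{-3 + 14 \left(-694\right)}} = - \frac{349027}{\left(17689 + 35777\right) + \frac{3}{-3 - 9716}} = - \frac{349027}{53466 + \frac{3}{-9719}} = - \frac{349027}{53466 + 3 \left(- \frac{1}{9719}\right)} = - \frac{349027}{53466 - \frac{3}{9719}} = - \frac{349027}{\frac{519636051}{9719}} = \left(-349027\right) \frac{9719}{519636051} = - \frac{3392193413}{519636051}$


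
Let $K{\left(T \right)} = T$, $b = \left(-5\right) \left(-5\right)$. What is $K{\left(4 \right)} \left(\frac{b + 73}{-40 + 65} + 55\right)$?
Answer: $\frac{5892}{25} \approx 235.68$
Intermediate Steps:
$b = 25$
$K{\left(4 \right)} \left(\frac{b + 73}{-40 + 65} + 55\right) = 4 \left(\frac{25 + 73}{-40 + 65} + 55\right) = 4 \left(\frac{98}{25} + 55\right) = 4 \cdot \frac{1473}{25} = \frac{5892}{25}$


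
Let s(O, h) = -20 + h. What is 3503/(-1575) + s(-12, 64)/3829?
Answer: -1906241/861525 ≈ -2.2126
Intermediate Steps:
3503/(-1575) + s(-12, 64)/3829 = 3503/(-1575) + (-20 + 64)/3829 = 3503*(-1/1575) + 44*(1/3829) = -3503/1575 + 44/3829 = -1906241/861525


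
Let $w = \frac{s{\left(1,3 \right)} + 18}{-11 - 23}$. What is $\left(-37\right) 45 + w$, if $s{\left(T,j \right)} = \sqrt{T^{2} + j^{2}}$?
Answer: $- \frac{28314}{17} - \frac{\sqrt{10}}{34} \approx -1665.6$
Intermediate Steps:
$w = - \frac{9}{17} - \frac{\sqrt{10}}{34}$ ($w = \frac{\sqrt{1^{2} + 3^{2}} + 18}{-11 - 23} = \frac{\sqrt{1 + 9} + 18}{-34} = \left(\sqrt{10} + 18\right) \left(- \frac{1}{34}\right) = \left(18 + \sqrt{10}\right) \left(- \frac{1}{34}\right) = - \frac{9}{17} - \frac{\sqrt{10}}{34} \approx -0.62242$)
$\left(-37\right) 45 + w = \left(-37\right) 45 - \left(\frac{9}{17} + \frac{\sqrt{10}}{34}\right) = -1665 - \left(\frac{9}{17} + \frac{\sqrt{10}}{34}\right) = - \frac{28314}{17} - \frac{\sqrt{10}}{34}$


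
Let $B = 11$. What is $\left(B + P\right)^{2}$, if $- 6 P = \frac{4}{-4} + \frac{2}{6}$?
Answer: $\frac{10000}{81} \approx 123.46$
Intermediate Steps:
$P = \frac{1}{9}$ ($P = - \frac{\frac{4}{-4} + \frac{2}{6}}{6} = - \frac{4 \left(- \frac{1}{4}\right) + 2 \cdot \frac{1}{6}}{6} = - \frac{-1 + \frac{1}{3}}{6} = \left(- \frac{1}{6}\right) \left(- \frac{2}{3}\right) = \frac{1}{9} \approx 0.11111$)
$\left(B + P\right)^{2} = \left(11 + \frac{1}{9}\right)^{2} = \left(\frac{100}{9}\right)^{2} = \frac{10000}{81}$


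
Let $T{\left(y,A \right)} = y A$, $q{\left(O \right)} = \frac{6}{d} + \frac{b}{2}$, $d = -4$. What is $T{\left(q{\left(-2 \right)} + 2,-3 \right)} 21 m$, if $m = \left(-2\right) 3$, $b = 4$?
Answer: $945$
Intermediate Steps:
$q{\left(O \right)} = \frac{1}{2}$ ($q{\left(O \right)} = \frac{6}{-4} + \frac{4}{2} = 6 \left(- \frac{1}{4}\right) + 4 \cdot \frac{1}{2} = - \frac{3}{2} + 2 = \frac{1}{2}$)
$m = -6$
$T{\left(y,A \right)} = A y$
$T{\left(q{\left(-2 \right)} + 2,-3 \right)} 21 m = - 3 \left(\frac{1}{2} + 2\right) 21 \left(-6\right) = \left(-3\right) \frac{5}{2} \cdot 21 \left(-6\right) = \left(- \frac{15}{2}\right) 21 \left(-6\right) = \left(- \frac{315}{2}\right) \left(-6\right) = 945$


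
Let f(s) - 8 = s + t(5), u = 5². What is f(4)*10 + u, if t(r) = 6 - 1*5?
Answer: 155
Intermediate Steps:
t(r) = 1 (t(r) = 6 - 5 = 1)
u = 25
f(s) = 9 + s (f(s) = 8 + (s + 1) = 8 + (1 + s) = 9 + s)
f(4)*10 + u = (9 + 4)*10 + 25 = 13*10 + 25 = 130 + 25 = 155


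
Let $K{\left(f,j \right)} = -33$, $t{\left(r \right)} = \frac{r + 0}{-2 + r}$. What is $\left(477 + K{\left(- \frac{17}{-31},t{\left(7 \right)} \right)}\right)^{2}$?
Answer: $197136$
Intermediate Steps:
$t{\left(r \right)} = \frac{r}{-2 + r}$
$\left(477 + K{\left(- \frac{17}{-31},t{\left(7 \right)} \right)}\right)^{2} = \left(477 - 33\right)^{2} = 444^{2} = 197136$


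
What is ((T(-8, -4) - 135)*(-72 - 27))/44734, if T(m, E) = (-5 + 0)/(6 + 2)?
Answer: 107415/357872 ≈ 0.30015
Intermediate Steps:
T(m, E) = -5/8
((T(-8, -4) - 135)*(-72 - 27))/44734 = ((-5/8 - 135)*(-72 - 27))/44734 = -1085/8*(-99)*(1/44734) = (107415/8)*(1/44734) = 107415/357872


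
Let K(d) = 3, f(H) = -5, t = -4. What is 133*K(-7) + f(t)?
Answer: 394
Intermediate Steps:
133*K(-7) + f(t) = 133*3 - 5 = 399 - 5 = 394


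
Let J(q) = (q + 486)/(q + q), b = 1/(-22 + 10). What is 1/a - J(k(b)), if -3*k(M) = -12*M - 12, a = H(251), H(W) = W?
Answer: -368697/5522 ≈ -66.769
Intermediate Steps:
a = 251
b = -1/12 (b = 1/(-12) = -1/12 ≈ -0.083333)
k(M) = 4 + 4*M (k(M) = -(-12*M - 12)/3 = -(-12 - 12*M)/3 = 4 + 4*M)
J(q) = (486 + q)/(2*q) (J(q) = (486 + q)/((2*q)) = (486 + q)*(1/(2*q)) = (486 + q)/(2*q))
1/a - J(k(b)) = 1/251 - (486 + (4 + 4*(-1/12)))/(2*(4 + 4*(-1/12))) = 1/251 - (486 + (4 - 1/3))/(2*(4 - 1/3)) = 1/251 - (486 + 11/3)/(2*11/3) = 1/251 - 3*1469/(2*11*3) = 1/251 - 1*1469/22 = 1/251 - 1469/22 = -368697/5522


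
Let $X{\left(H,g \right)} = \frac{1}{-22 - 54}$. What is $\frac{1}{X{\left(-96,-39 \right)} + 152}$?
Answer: $\frac{76}{11551} \approx 0.0065795$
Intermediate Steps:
$X{\left(H,g \right)} = - \frac{1}{76}$ ($X{\left(H,g \right)} = \frac{1}{-76} = - \frac{1}{76}$)
$\frac{1}{X{\left(-96,-39 \right)} + 152} = \frac{1}{- \frac{1}{76} + 152} = \frac{1}{\frac{11551}{76}} = \frac{76}{11551}$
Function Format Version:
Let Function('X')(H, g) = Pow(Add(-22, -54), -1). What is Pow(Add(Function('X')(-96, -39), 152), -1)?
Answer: Rational(76, 11551) ≈ 0.0065795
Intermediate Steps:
Function('X')(H, g) = Rational(-1, 76) (Function('X')(H, g) = Pow(-76, -1) = Rational(-1, 76))
Pow(Add(Function('X')(-96, -39), 152), -1) = Pow(Add(Rational(-1, 76), 152), -1) = Pow(Rational(11551, 76), -1) = Rational(76, 11551)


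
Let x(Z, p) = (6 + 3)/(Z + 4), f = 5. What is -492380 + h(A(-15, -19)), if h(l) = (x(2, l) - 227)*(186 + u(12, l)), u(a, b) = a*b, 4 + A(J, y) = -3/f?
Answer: -2609377/5 ≈ -5.2188e+5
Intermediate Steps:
x(Z, p) = 9/(4 + Z)
A(J, y) = -23/5 (A(J, y) = -4 - 3/5 = -4 - 3*⅕ = -4 - ⅗ = -23/5)
h(l) = -41943 - 2706*l (h(l) = (9/(4 + 2) - 227)*(186 + 12*l) = (9/6 - 227)*(186 + 12*l) = (9*(⅙) - 227)*(186 + 12*l) = (3/2 - 227)*(186 + 12*l) = -451*(186 + 12*l)/2 = -41943 - 2706*l)
-492380 + h(A(-15, -19)) = -492380 + (-41943 - 2706*(-23/5)) = -492380 + (-41943 + 62238/5) = -492380 - 147477/5 = -2609377/5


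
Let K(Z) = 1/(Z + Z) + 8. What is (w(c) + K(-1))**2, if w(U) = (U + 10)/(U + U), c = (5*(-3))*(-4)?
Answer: 9409/144 ≈ 65.340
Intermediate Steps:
c = 60 (c = -15*(-4) = 60)
K(Z) = 8 + 1/(2*Z) (K(Z) = 1/(2*Z) + 8 = 8 + 1/(2*Z))
w(U) = (10 + U)/(2*U) (w(U) = (10 + U)/((2*U)) = (10 + U)*(1/(2*U)) = (10 + U)/(2*U))
(w(c) + K(-1))**2 = ((1/2)*(10 + 60)/60 + (8 + (1/2)/(-1)))**2 = ((1/2)*(1/60)*70 + (8 + (1/2)*(-1)))**2 = (7/12 + (8 - 1/2))**2 = (7/12 + 15/2)**2 = (97/12)**2 = 9409/144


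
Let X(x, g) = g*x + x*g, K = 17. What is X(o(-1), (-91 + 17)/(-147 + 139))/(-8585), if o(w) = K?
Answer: -37/1010 ≈ -0.036634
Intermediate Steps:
o(w) = 17
X(x, g) = 2*g*x (X(x, g) = g*x + g*x = 2*g*x)
X(o(-1), (-91 + 17)/(-147 + 139))/(-8585) = (2*((-91 + 17)/(-147 + 139))*17)/(-8585) = (2*(-74/(-8))*17)*(-1/8585) = (2*(-74*(-⅛))*17)*(-1/8585) = (2*(37/4)*17)*(-1/8585) = (629/2)*(-1/8585) = -37/1010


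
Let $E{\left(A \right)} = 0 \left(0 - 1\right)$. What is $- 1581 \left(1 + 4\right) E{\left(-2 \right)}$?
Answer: $0$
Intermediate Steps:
$E{\left(A \right)} = 0$ ($E{\left(A \right)} = 0 \left(-1\right) = 0$)
$- 1581 \left(1 + 4\right) E{\left(-2 \right)} = - 1581 \left(1 + 4\right) 0 = - 1581 \cdot 5 \cdot 0 = \left(-1581\right) 0 = 0$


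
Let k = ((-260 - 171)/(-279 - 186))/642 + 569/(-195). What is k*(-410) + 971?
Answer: 840898454/388089 ≈ 2166.8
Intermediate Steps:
k = -2263727/776178 (k = -431/(-465)*(1/642) + 569*(-1/195) = -431*(-1/465)*(1/642) - 569/195 = (431/465)*(1/642) - 569/195 = 431/298530 - 569/195 = -2263727/776178 ≈ -2.9165)
k*(-410) + 971 = -2263727/776178*(-410) + 971 = 464064035/388089 + 971 = 840898454/388089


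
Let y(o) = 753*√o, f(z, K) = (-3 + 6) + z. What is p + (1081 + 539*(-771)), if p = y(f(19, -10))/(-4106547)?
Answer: -414488 - 251*√22/1368849 ≈ -4.1449e+5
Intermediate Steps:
f(z, K) = 3 + z
p = -251*√22/1368849 (p = (753*√(3 + 19))/(-4106547) = (753*√22)*(-1/4106547) = -251*√22/1368849 ≈ -0.00086006)
p + (1081 + 539*(-771)) = -251*√22/1368849 + (1081 + 539*(-771)) = -251*√22/1368849 + (1081 - 415569) = -251*√22/1368849 - 414488 = -414488 - 251*√22/1368849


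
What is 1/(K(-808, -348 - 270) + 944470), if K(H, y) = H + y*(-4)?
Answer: 1/946134 ≈ 1.0569e-6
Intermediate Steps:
K(H, y) = H - 4*y
1/(K(-808, -348 - 270) + 944470) = 1/((-808 - 4*(-348 - 270)) + 944470) = 1/((-808 - 4*(-618)) + 944470) = 1/((-808 + 2472) + 944470) = 1/(1664 + 944470) = 1/946134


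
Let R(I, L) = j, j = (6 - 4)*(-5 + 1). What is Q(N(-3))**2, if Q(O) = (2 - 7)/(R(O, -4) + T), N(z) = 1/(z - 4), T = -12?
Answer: 1/16 ≈ 0.062500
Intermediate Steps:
j = -8 (j = 2*(-4) = -8)
R(I, L) = -8
N(z) = 1/(-4 + z)
Q(O) = 1/4 (Q(O) = (2 - 7)/(-8 - 12) = -5/(-20) = -5*(-1/20) = 1/4)
Q(N(-3))**2 = (1/4)**2 = 1/16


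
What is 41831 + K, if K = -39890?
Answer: 1941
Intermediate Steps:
41831 + K = 41831 - 39890 = 1941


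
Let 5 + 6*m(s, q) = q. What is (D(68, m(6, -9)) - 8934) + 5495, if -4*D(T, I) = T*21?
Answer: -3796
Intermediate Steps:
m(s, q) = -5/6 + q/6
D(T, I) = -21*T/4 (D(T, I) = -T*21/4 = -21*T/4)
(D(68, m(6, -9)) - 8934) + 5495 = (-21/4*68 - 8934) + 5495 = (-357 - 8934) + 5495 = -9291 + 5495 = -3796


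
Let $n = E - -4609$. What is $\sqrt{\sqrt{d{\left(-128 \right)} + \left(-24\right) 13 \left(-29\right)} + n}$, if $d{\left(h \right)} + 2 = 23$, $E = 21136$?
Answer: $\sqrt{25745 + \sqrt{9069}} \approx 160.75$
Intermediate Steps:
$d{\left(h \right)} = 21$ ($d{\left(h \right)} = -2 + 23 = 21$)
$n = 25745$ ($n = 21136 - -4609 = 21136 + 4609 = 25745$)
$\sqrt{\sqrt{d{\left(-128 \right)} + \left(-24\right) 13 \left(-29\right)} + n} = \sqrt{\sqrt{21 + \left(-24\right) 13 \left(-29\right)} + 25745} = \sqrt{\sqrt{21 - -9048} + 25745} = \sqrt{\sqrt{21 + 9048} + 25745} = \sqrt{\sqrt{9069} + 25745} = \sqrt{25745 + \sqrt{9069}}$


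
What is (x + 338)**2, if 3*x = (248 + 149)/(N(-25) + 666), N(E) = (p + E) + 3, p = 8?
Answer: 437615325625/3825936 ≈ 1.1438e+5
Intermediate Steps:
N(E) = 11 + E (N(E) = (8 + E) + 3 = 11 + E)
x = 397/1956 (x = ((248 + 149)/((11 - 25) + 666))/3 = (397/(-14 + 666))/3 = (397/652)/3 = (397*(1/652))/3 = (1/3)*(397/652) = 397/1956 ≈ 0.20297)
(x + 338)**2 = (397/1956 + 338)**2 = (661525/1956)**2 = 437615325625/3825936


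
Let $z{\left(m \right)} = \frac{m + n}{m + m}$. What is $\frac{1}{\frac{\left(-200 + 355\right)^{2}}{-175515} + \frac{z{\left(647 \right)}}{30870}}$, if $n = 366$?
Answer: $- \frac{467405571780}{63967971187} \approx -7.3069$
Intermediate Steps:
$z{\left(m \right)} = \frac{366 + m}{2 m}$ ($z{\left(m \right)} = \frac{m + 366}{m + m} = \frac{366 + m}{2 m}$)
$\frac{1}{\frac{\left(-200 + 355\right)^{2}}{-175515} + \frac{z{\left(647 \right)}}{30870}} = \frac{1}{\frac{\left(-200 + 355\right)^{2}}{-175515} + \frac{\frac{1}{2} \cdot \frac{1}{647} \left(366 + 647\right)}{30870}} = \frac{1}{155^{2} \left(- \frac{1}{175515}\right) + \frac{1}{2} \cdot \frac{1}{647} \cdot 1013 \cdot \frac{1}{30870}} = \frac{1}{24025 \left(- \frac{1}{175515}\right) + \frac{1013}{1294} \cdot \frac{1}{30870}} = \frac{1}{- \frac{4805}{35103} + \frac{1013}{39945780}} = \frac{1}{- \frac{63967971187}{467405571780}} = - \frac{467405571780}{63967971187}$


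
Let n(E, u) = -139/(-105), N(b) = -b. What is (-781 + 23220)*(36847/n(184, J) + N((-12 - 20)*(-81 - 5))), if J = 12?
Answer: 78231486673/139 ≈ 5.6282e+8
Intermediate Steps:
n(E, u) = 139/105 (n(E, u) = -139*(-1/105) = 139/105)
(-781 + 23220)*(36847/n(184, J) + N((-12 - 20)*(-81 - 5))) = (-781 + 23220)*(36847/(139/105) - (-12 - 20)*(-81 - 5)) = 22439*(36847*(105/139) - (-32)*(-86)) = 22439*(3868935/139 - 1*2752) = 22439*(3868935/139 - 2752) = 22439*(3486407/139) = 78231486673/139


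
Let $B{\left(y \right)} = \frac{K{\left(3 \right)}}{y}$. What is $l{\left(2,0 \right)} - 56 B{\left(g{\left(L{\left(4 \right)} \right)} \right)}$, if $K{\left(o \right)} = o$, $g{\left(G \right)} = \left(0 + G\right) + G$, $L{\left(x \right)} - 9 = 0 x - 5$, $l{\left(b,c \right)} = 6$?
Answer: $-15$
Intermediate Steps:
$L{\left(x \right)} = 4$ ($L{\left(x \right)} = 9 - \left(5 + 0 x\right) = 9 + \left(0 - 5\right) = 9 - 5 = 4$)
$g{\left(G \right)} = 2 G$ ($g{\left(G \right)} = G + G = 2 G$)
$B{\left(y \right)} = \frac{3}{y}$
$l{\left(2,0 \right)} - 56 B{\left(g{\left(L{\left(4 \right)} \right)} \right)} = 6 - 56 \frac{3}{2 \cdot 4} = 6 - 56 \cdot \frac{3}{8} = 6 - 56 \cdot 3 \cdot \frac{1}{8} = 6 - 21 = -15$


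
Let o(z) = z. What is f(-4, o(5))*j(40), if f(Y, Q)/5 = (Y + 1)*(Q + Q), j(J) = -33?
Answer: 4950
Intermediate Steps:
f(Y, Q) = 10*Q*(1 + Y) (f(Y, Q) = 5*((Y + 1)*(Q + Q)) = 5*((1 + Y)*(2*Q)) = 5*(2*Q*(1 + Y)) = 10*Q*(1 + Y))
f(-4, o(5))*j(40) = (10*5*(1 - 4))*(-33) = (10*5*(-3))*(-33) = -150*(-33) = 4950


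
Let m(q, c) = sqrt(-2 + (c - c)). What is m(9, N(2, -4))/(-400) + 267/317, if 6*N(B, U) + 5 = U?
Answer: 267/317 - I*sqrt(2)/400 ≈ 0.84227 - 0.0035355*I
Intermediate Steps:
N(B, U) = -5/6 + U/6
m(q, c) = I*sqrt(2) (m(q, c) = sqrt(-2 + 0) = sqrt(-2) = I*sqrt(2))
m(9, N(2, -4))/(-400) + 267/317 = (I*sqrt(2))/(-400) + 267/317 = (I*sqrt(2))*(-1/400) + 267*(1/317) = -I*sqrt(2)/400 + 267/317 = 267/317 - I*sqrt(2)/400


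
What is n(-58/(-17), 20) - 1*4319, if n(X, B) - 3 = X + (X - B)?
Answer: -73596/17 ≈ -4329.2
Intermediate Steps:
n(X, B) = 3 - B + 2*X (n(X, B) = 3 + (X + (X - B)) = 3 + (-B + 2*X) = 3 - B + 2*X)
n(-58/(-17), 20) - 1*4319 = (3 - 1*20 + 2*(-58/(-17))) - 1*4319 = (3 - 20 + 2*(-58*(-1/17))) - 4319 = (3 - 20 + 2*(58/17)) - 4319 = (3 - 20 + 116/17) - 4319 = -173/17 - 4319 = -73596/17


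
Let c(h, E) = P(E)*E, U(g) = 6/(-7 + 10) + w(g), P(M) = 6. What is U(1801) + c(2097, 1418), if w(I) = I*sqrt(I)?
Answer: 8510 + 1801*sqrt(1801) ≈ 84941.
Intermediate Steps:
w(I) = I**(3/2)
U(g) = 2 + g**(3/2) (U(g) = 6/(-7 + 10) + g**(3/2) = 6/3 + g**(3/2) = (1/3)*6 + g**(3/2) = 2 + g**(3/2))
c(h, E) = 6*E
U(1801) + c(2097, 1418) = (2 + 1801**(3/2)) + 6*1418 = (2 + 1801*sqrt(1801)) + 8508 = 8510 + 1801*sqrt(1801)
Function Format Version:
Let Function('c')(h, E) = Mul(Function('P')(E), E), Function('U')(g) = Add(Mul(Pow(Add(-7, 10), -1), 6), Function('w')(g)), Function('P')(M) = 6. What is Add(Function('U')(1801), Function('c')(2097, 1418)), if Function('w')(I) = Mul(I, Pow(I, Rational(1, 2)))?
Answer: Add(8510, Mul(1801, Pow(1801, Rational(1, 2)))) ≈ 84941.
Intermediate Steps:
Function('w')(I) = Pow(I, Rational(3, 2))
Function('U')(g) = Add(2, Pow(g, Rational(3, 2))) (Function('U')(g) = Add(Mul(Pow(Add(-7, 10), -1), 6), Pow(g, Rational(3, 2))) = Add(Mul(Pow(3, -1), 6), Pow(g, Rational(3, 2))) = Add(Mul(Rational(1, 3), 6), Pow(g, Rational(3, 2))) = Add(2, Pow(g, Rational(3, 2))))
Function('c')(h, E) = Mul(6, E)
Add(Function('U')(1801), Function('c')(2097, 1418)) = Add(Add(2, Pow(1801, Rational(3, 2))), Mul(6, 1418)) = Add(Add(2, Mul(1801, Pow(1801, Rational(1, 2)))), 8508) = Add(8510, Mul(1801, Pow(1801, Rational(1, 2))))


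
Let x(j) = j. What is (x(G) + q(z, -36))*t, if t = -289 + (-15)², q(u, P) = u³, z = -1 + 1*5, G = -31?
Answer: -2112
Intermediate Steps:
z = 4 (z = -1 + 5 = 4)
t = -64 (t = -289 + 225 = -64)
(x(G) + q(z, -36))*t = (-31 + 4³)*(-64) = (-31 + 64)*(-64) = 33*(-64) = -2112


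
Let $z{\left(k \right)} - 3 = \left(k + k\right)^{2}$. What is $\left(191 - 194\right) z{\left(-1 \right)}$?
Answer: $-21$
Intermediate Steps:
$z{\left(k \right)} = 3 + 4 k^{2}$ ($z{\left(k \right)} = 3 + \left(k + k\right)^{2} = 3 + \left(2 k\right)^{2} = 3 + 4 k^{2}$)
$\left(191 - 194\right) z{\left(-1 \right)} = \left(191 - 194\right) \left(3 + 4 \left(-1\right)^{2}\right) = - 3 \left(3 + 4 \cdot 1\right) = - 3 \left(3 + 4\right) = \left(-3\right) 7 = -21$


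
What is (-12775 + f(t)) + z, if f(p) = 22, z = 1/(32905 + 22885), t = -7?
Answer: -711489869/55790 ≈ -12753.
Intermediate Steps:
z = 1/55790 ≈ 1.7924e-5
(-12775 + f(t)) + z = (-12775 + 22) + 1/55790 = -12753 + 1/55790 = -711489869/55790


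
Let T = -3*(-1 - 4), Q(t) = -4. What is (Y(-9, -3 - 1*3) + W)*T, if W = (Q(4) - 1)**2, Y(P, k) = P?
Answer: 240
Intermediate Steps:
W = 25 (W = (-4 - 1)**2 = (-5)**2 = 25)
T = 15 (T = -3*(-5) = 15)
(Y(-9, -3 - 1*3) + W)*T = (-9 + 25)*15 = 16*15 = 240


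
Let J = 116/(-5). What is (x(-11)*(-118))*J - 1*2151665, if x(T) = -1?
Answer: -10772013/5 ≈ -2.1544e+6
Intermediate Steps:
J = -116/5 (J = 116*(-1/5) = -116/5 ≈ -23.200)
(x(-11)*(-118))*J - 1*2151665 = -1*(-118)*(-116/5) - 1*2151665 = 118*(-116/5) - 2151665 = -13688/5 - 2151665 = -10772013/5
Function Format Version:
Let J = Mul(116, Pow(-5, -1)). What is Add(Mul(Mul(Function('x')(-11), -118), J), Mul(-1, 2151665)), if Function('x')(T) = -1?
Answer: Rational(-10772013, 5) ≈ -2.1544e+6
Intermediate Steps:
J = Rational(-116, 5) (J = Mul(116, Rational(-1, 5)) = Rational(-116, 5) ≈ -23.200)
Add(Mul(Mul(Function('x')(-11), -118), J), Mul(-1, 2151665)) = Add(Mul(Mul(-1, -118), Rational(-116, 5)), Mul(-1, 2151665)) = Add(Mul(118, Rational(-116, 5)), -2151665) = Add(Rational(-13688, 5), -2151665) = Rational(-10772013, 5)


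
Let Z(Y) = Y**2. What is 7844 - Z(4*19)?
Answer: 2068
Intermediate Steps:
7844 - Z(4*19) = 7844 - (4*19)**2 = 7844 - 1*76**2 = 7844 - 1*5776 = 7844 - 5776 = 2068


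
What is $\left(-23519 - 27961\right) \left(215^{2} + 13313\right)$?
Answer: $-3065016240$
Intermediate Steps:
$\left(-23519 - 27961\right) \left(215^{2} + 13313\right) = - 51480 \left(46225 + 13313\right) = \left(-51480\right) 59538 = -3065016240$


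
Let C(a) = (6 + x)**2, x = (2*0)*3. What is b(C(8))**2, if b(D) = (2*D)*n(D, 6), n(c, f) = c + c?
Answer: 26873856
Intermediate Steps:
x = 0 (x = 0*3 = 0)
C(a) = 36 (C(a) = (6 + 0)**2 = 6**2 = 36)
n(c, f) = 2*c
b(D) = 4*D**2 (b(D) = (2*D)*(2*D) = 4*D**2)
b(C(8))**2 = (4*36**2)**2 = (4*1296)**2 = 5184**2 = 26873856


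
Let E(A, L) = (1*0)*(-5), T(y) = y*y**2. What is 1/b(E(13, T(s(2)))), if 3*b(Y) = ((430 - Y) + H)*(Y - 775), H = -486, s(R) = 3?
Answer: 3/43400 ≈ 6.9124e-5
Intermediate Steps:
T(y) = y**3
E(A, L) = 0 (E(A, L) = 0*(-5) = 0)
b(Y) = (-775 + Y)*(-56 - Y)/3 (b(Y) = (((430 - Y) - 486)*(Y - 775))/3 = ((-56 - Y)*(-775 + Y))/3 = ((-775 + Y)*(-56 - Y))/3 = (-775 + Y)*(-56 - Y)/3)
1/b(E(13, T(s(2)))) = 1/(43400/3 - 1/3*0**2 + (719/3)*0) = 1/(43400/3 - 1/3*0 + 0) = 1/(43400/3 + 0 + 0) = 1/(43400/3) = 3/43400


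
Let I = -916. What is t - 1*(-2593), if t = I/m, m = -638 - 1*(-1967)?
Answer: 3445181/1329 ≈ 2592.3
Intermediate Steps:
m = 1329 (m = -638 + 1967 = 1329)
t = -916/1329 ≈ -0.68924
t - 1*(-2593) = -916/1329 - 1*(-2593) = -916/1329 + 2593 = 3445181/1329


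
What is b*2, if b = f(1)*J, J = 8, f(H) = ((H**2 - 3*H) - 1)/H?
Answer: -48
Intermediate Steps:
f(H) = (-1 + H**2 - 3*H)/H
b = -24 (b = (-3 + 1 - 1/1)*8 = (-3 + 1 - 1*1)*8 = (-3 + 1 - 1)*8 = -3*8 = -24)
b*2 = -24*2 = -48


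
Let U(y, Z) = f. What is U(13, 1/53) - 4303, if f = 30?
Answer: -4273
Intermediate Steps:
U(y, Z) = 30
U(13, 1/53) - 4303 = 30 - 4303 = -4273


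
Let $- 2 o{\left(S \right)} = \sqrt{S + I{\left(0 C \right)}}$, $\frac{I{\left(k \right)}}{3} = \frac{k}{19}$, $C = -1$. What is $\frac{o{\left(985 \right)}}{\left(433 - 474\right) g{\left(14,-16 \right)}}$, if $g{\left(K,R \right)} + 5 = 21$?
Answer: $\frac{\sqrt{985}}{1312} \approx 0.023921$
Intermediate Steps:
$g{\left(K,R \right)} = 16$ ($g{\left(K,R \right)} = -5 + 21 = 16$)
$I{\left(k \right)} = \frac{3 k}{19}$ ($I{\left(k \right)} = 3 \frac{k}{19} = \frac{3 k}{19}$)
$o{\left(S \right)} = - \frac{\sqrt{S}}{2}$ ($o{\left(S \right)} = - \frac{\sqrt{S + \frac{3 \cdot 0 \left(-1\right)}{19}}}{2} = - \frac{\sqrt{S + \frac{3}{19} \cdot 0}}{2} = - \frac{\sqrt{S + 0}}{2} = - \frac{\sqrt{S}}{2}$)
$\frac{o{\left(985 \right)}}{\left(433 - 474\right) g{\left(14,-16 \right)}} = \frac{\left(- \frac{1}{2}\right) \sqrt{985}}{\left(433 - 474\right) 16} = \frac{\left(- \frac{1}{2}\right) \sqrt{985}}{\left(-41\right) 16} = \frac{\left(- \frac{1}{2}\right) \sqrt{985}}{-656} = - \frac{\sqrt{985}}{2} \left(- \frac{1}{656}\right) = \frac{\sqrt{985}}{1312}$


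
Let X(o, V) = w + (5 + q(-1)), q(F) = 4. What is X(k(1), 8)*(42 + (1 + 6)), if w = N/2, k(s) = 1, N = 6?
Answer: 588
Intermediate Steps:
w = 3 (w = 6/2 = 6*(½) = 3)
X(o, V) = 12 (X(o, V) = 3 + (5 + 4) = 3 + 9 = 12)
X(k(1), 8)*(42 + (1 + 6)) = 12*(42 + (1 + 6)) = 12*(42 + 7) = 12*49 = 588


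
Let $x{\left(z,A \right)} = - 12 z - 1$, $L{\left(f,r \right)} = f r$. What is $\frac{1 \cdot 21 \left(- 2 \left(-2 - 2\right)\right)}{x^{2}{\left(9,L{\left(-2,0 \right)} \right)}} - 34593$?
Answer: $- \frac{410999265}{11881} \approx -34593.0$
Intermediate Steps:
$x{\left(z,A \right)} = -1 - 12 z$
$\frac{1 \cdot 21 \left(- 2 \left(-2 - 2\right)\right)}{x^{2}{\left(9,L{\left(-2,0 \right)} \right)}} - 34593 = \frac{1 \cdot 21 \left(- 2 \left(-2 - 2\right)\right)}{\left(-1 - 108\right)^{2}} - 34593 = \frac{21 \left(\left(-2\right) \left(-4\right)\right)}{\left(-1 - 108\right)^{2}} - 34593 = \frac{21 \cdot 8}{\left(-109\right)^{2}} - 34593 = \frac{168}{11881} - 34593 = - \frac{410999265}{11881}$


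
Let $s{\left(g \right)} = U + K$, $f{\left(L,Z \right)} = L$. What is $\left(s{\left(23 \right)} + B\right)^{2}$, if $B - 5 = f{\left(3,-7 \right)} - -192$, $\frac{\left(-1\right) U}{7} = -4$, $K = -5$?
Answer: $49729$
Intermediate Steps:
$U = 28$ ($U = \left(-7\right) \left(-4\right) = 28$)
$s{\left(g \right)} = 23$ ($s{\left(g \right)} = 28 - 5 = 23$)
$B = 200$ ($B = 5 + \left(3 - -192\right) = 5 + \left(3 + 192\right) = 5 + 195 = 200$)
$\left(s{\left(23 \right)} + B\right)^{2} = \left(23 + 200\right)^{2} = 223^{2} = 49729$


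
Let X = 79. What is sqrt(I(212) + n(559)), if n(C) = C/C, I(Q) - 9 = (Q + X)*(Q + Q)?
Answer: sqrt(123394) ≈ 351.27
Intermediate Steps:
I(Q) = 9 + 2*Q*(79 + Q) (I(Q) = 9 + (Q + 79)*(Q + Q) = 9 + (79 + Q)*(2*Q) = 9 + 2*Q*(79 + Q))
n(C) = 1
sqrt(I(212) + n(559)) = sqrt((9 + 2*212**2 + 158*212) + 1) = sqrt((9 + 2*44944 + 33496) + 1) = sqrt((9 + 89888 + 33496) + 1) = sqrt(123393 + 1) = sqrt(123394)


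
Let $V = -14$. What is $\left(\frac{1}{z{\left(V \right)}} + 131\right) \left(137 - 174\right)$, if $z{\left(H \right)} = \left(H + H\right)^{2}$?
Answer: $- \frac{3800085}{784} \approx -4847.0$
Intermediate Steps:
$z{\left(H \right)} = 4 H^{2}$ ($z{\left(H \right)} = \left(2 H\right)^{2} = 4 H^{2}$)
$\left(\frac{1}{z{\left(V \right)}} + 131\right) \left(137 - 174\right) = \left(\frac{1}{4 \left(-14\right)^{2}} + 131\right) \left(137 - 174\right) = \left(\frac{1}{4 \cdot 196} + 131\right) \left(-37\right) = \left(\frac{1}{784} + 131\right) \left(-37\right) = \frac{102705}{784} \left(-37\right) = - \frac{3800085}{784}$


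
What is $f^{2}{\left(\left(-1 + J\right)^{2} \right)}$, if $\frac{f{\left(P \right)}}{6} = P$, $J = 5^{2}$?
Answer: $11943936$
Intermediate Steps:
$J = 25$
$f{\left(P \right)} = 6 P$
$f^{2}{\left(\left(-1 + J\right)^{2} \right)} = \left(6 \left(-1 + 25\right)^{2}\right)^{2} = \left(6 \cdot 24^{2}\right)^{2} = \left(6 \cdot 576\right)^{2} = 3456^{2} = 11943936$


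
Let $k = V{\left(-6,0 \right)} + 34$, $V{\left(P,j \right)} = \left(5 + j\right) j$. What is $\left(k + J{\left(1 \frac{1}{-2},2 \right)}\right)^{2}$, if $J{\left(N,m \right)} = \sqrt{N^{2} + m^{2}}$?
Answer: $\frac{\left(68 + \sqrt{17}\right)^{2}}{4} \approx 1300.4$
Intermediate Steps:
$V{\left(P,j \right)} = j \left(5 + j\right)$
$k = 34$ ($k = 0 \left(5 + 0\right) + 34 = 0 \cdot 5 + 34 = 0 + 34 = 34$)
$\left(k + J{\left(1 \frac{1}{-2},2 \right)}\right)^{2} = \left(34 + \sqrt{\left(1 \frac{1}{-2}\right)^{2} + 2^{2}}\right)^{2} = \left(34 + \sqrt{\left(1 \left(- \frac{1}{2}\right)\right)^{2} + 4}\right)^{2} = \left(34 + \sqrt{\left(- \frac{1}{2}\right)^{2} + 4}\right)^{2} = \left(34 + \sqrt{\frac{1}{4} + 4}\right)^{2} = \left(34 + \sqrt{\frac{17}{4}}\right)^{2} = \left(34 + \frac{\sqrt{17}}{2}\right)^{2}$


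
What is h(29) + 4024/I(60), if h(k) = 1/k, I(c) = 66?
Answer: 58381/957 ≈ 61.004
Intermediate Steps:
h(29) + 4024/I(60) = 1/29 + 4024/66 = 1/29 + 4024*(1/66) = 1/29 + 2012/33 = 58381/957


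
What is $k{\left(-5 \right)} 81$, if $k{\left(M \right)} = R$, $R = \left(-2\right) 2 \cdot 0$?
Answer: $0$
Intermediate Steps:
$R = 0$ ($R = \left(-4\right) 0 = 0$)
$k{\left(M \right)} = 0$
$k{\left(-5 \right)} 81 = 0 \cdot 81 = 0$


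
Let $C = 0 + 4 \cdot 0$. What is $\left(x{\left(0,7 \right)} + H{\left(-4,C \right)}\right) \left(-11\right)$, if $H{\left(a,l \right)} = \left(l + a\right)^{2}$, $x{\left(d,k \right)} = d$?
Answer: $-176$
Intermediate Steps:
$C = 0$ ($C = 0 + 0 = 0$)
$H{\left(a,l \right)} = \left(a + l\right)^{2}$
$\left(x{\left(0,7 \right)} + H{\left(-4,C \right)}\right) \left(-11\right) = \left(0 + \left(-4 + 0\right)^{2}\right) \left(-11\right) = \left(0 + \left(-4\right)^{2}\right) \left(-11\right) = \left(0 + 16\right) \left(-11\right) = 16 \left(-11\right) = -176$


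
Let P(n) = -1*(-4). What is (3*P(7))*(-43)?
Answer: -516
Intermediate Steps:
P(n) = 4
(3*P(7))*(-43) = (3*4)*(-43) = 12*(-43) = -516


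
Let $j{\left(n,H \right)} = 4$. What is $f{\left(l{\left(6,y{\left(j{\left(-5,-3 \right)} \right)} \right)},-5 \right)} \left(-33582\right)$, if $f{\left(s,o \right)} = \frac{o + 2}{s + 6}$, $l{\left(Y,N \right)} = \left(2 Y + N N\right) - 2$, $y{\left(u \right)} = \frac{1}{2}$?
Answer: $\frac{402984}{65} \approx 6199.8$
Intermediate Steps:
$y{\left(u \right)} = \frac{1}{2}$
$l{\left(Y,N \right)} = -2 + N^{2} + 2 Y$ ($l{\left(Y,N \right)} = \left(2 Y + N^{2}\right) - 2 = \left(N^{2} + 2 Y\right) - 2 = -2 + N^{2} + 2 Y$)
$f{\left(s,o \right)} = \frac{2 + o}{6 + s}$
$f{\left(l{\left(6,y{\left(j{\left(-5,-3 \right)} \right)} \right)},-5 \right)} \left(-33582\right) = \frac{2 - 5}{6 + \left(-2 + \left(\frac{1}{2}\right)^{2} + 2 \cdot 6\right)} \left(-33582\right) = \frac{1}{6 + \left(-2 + \frac{1}{4} + 12\right)} \left(-3\right) \left(-33582\right) = \frac{1}{6 + \frac{41}{4}} \left(-3\right) \left(-33582\right) = \frac{1}{\frac{65}{4}} \left(-3\right) \left(-33582\right) = \frac{4}{65} \left(-3\right) \left(-33582\right) = \left(- \frac{12}{65}\right) \left(-33582\right) = \frac{402984}{65}$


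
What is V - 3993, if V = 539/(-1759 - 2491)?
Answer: -16970789/4250 ≈ -3993.1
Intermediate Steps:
V = -539/4250 (V = 539/(-4250) = 539*(-1/4250) = -539/4250 ≈ -0.12682)
V - 3993 = -539/4250 - 3993 = -16970789/4250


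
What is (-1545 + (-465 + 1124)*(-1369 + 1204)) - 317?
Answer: -110597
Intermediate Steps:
(-1545 + (-465 + 1124)*(-1369 + 1204)) - 317 = (-1545 + 659*(-165)) - 317 = (-1545 - 108735) - 317 = -110280 - 317 = -110597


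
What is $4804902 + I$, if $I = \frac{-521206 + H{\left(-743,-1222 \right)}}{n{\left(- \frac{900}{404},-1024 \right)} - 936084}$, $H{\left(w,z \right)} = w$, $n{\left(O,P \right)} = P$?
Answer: $\frac{4502712625365}{937108} \approx 4.8049 \cdot 10^{6}$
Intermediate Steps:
$I = \frac{521949}{937108}$ ($I = \frac{-521206 - 743}{-1024 - 936084} = - \frac{521949}{-937108} = \left(-521949\right) \left(- \frac{1}{937108}\right) = \frac{521949}{937108} \approx 0.55698$)
$4804902 + I = 4804902 + \frac{521949}{937108} = \frac{4502712625365}{937108}$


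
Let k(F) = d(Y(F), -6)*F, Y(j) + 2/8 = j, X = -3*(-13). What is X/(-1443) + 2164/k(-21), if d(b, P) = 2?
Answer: -40055/777 ≈ -51.551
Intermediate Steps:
X = 39
Y(j) = -¼ + j
k(F) = 2*F
X/(-1443) + 2164/k(-21) = 39/(-1443) + 2164/((2*(-21))) = 39*(-1/1443) + 2164/(-42) = -1/37 + 2164*(-1/42) = -1/37 - 1082/21 = -40055/777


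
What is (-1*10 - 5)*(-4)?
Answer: 60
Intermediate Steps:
(-1*10 - 5)*(-4) = (-10 - 5)*(-4) = -15*(-4) = 60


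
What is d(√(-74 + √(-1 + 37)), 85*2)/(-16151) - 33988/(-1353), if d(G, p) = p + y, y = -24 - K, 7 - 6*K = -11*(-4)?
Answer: 365822871/14568202 ≈ 25.111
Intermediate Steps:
K = -37/6 (K = 7/6 - (-11)*(-4)/6 = 7/6 - ⅙*44 = 7/6 - 22/3 = -37/6 ≈ -6.1667)
y = -107/6 (y = -24 - 1*(-37/6) = -24 + 37/6 = -107/6 ≈ -17.833)
d(G, p) = -107/6 + p (d(G, p) = p - 107/6 = -107/6 + p)
d(√(-74 + √(-1 + 37)), 85*2)/(-16151) - 33988/(-1353) = (-107/6 + 85*2)/(-16151) - 33988/(-1353) = (-107/6 + 170)*(-1/16151) - 33988*(-1/1353) = (913/6)*(-1/16151) + 33988/1353 = -913/96906 + 33988/1353 = 365822871/14568202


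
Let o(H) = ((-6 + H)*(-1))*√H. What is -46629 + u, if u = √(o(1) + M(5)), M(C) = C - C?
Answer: -46629 + √5 ≈ -46627.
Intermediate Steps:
M(C) = 0
o(H) = √H*(6 - H) (o(H) = (6 - H)*√H = √H*(6 - H))
u = √5 (u = √(√1*(6 - 1*1) + 0) = √(1*(6 - 1) + 0) = √(1*5 + 0) = √(5 + 0) = √5 ≈ 2.2361)
-46629 + u = -46629 + √5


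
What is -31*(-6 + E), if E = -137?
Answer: 4433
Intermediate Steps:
-31*(-6 + E) = -31*(-6 - 137) = -31*(-143) = 4433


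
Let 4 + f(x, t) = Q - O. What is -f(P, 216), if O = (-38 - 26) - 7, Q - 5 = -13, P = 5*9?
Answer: -59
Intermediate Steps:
P = 45
Q = -8 (Q = 5 - 13 = -8)
O = -71 (O = -64 - 7 = -71)
f(x, t) = 59 (f(x, t) = -4 + (-8 - 1*(-71)) = -4 + (-8 + 71) = -4 + 63 = 59)
-f(P, 216) = -1*59 = -59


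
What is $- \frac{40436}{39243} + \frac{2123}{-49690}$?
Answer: $- \frac{2092577729}{1949984670} \approx -1.0731$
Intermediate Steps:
$- \frac{40436}{39243} + \frac{2123}{-49690} = \left(-40436\right) \frac{1}{39243} + 2123 \left(- \frac{1}{49690}\right) = - \frac{40436}{39243} - \frac{2123}{49690} = - \frac{2092577729}{1949984670}$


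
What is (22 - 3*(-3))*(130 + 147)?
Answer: 8587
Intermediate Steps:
(22 - 3*(-3))*(130 + 147) = (22 - 1*(-9))*277 = (22 + 9)*277 = 31*277 = 8587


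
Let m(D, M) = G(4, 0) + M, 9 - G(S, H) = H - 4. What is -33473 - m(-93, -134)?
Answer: -33352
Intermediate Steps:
G(S, H) = 13 - H (G(S, H) = 9 - (H - 4) = 9 - (-4 + H) = 9 + (4 - H) = 13 - H)
m(D, M) = 13 + M (m(D, M) = (13 - 1*0) + M = (13 + 0) + M = 13 + M)
-33473 - m(-93, -134) = -33473 - (13 - 134) = -33473 - 1*(-121) = -33473 + 121 = -33352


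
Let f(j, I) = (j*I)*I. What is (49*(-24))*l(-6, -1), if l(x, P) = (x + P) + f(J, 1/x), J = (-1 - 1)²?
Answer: 24304/3 ≈ 8101.3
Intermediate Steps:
J = 4 (J = (-2)² = 4)
f(j, I) = j*I² (f(j, I) = (I*j)*I = j*I²)
l(x, P) = P + x + 4/x² (l(x, P) = (x + P) + 4*(1/x)² = (P + x) + 4/x² = P + x + 4/x²)
(49*(-24))*l(-6, -1) = (49*(-24))*(-1 - 6 + 4/(-6)²) = -1176*(-1 - 6 + 4*(1/36)) = -1176*(-1 - 6 + ⅑) = -1176*(-62/9) = 24304/3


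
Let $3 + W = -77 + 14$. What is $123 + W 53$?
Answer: $-3375$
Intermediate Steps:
$W = -66$ ($W = -3 + \left(-77 + 14\right) = -3 - 63 = -66$)
$123 + W 53 = 123 - 3498 = -3375$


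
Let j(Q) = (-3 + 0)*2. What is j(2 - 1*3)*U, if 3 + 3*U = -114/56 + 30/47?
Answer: 5787/658 ≈ 8.7948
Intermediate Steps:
j(Q) = -6 (j(Q) = -3*2 = -6)
U = -1929/1316 (U = -1 + (-114/56 + 30/47)/3 = -1 + (-114*1/56 + 30*(1/47))/3 = -1 + (-57/28 + 30/47)/3 = -1 + (⅓)*(-1839/1316) = -1 - 613/1316 = -1929/1316 ≈ -1.4658)
j(2 - 1*3)*U = -6*(-1929/1316) = 5787/658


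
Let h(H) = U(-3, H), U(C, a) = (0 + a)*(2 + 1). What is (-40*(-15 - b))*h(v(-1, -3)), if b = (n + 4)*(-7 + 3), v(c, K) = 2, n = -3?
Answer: 2640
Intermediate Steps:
U(C, a) = 3*a (U(C, a) = a*3 = 3*a)
h(H) = 3*H
b = -4 (b = (-3 + 4)*(-7 + 3) = 1*(-4) = -4)
(-40*(-15 - b))*h(v(-1, -3)) = (-40*(-15 - 1*(-4)))*(3*2) = -40*(-15 + 4)*6 = -40*(-11)*6 = 440*6 = 2640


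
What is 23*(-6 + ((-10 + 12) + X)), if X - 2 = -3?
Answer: -115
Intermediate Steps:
X = -1 (X = 2 - 3 = -1)
23*(-6 + ((-10 + 12) + X)) = 23*(-6 + ((-10 + 12) - 1)) = 23*(-6 + (2 - 1)) = 23*(-6 + 1) = 23*(-5) = -115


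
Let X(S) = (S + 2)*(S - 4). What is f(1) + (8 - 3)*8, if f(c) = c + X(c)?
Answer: 32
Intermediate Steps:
X(S) = (-4 + S)*(2 + S) (X(S) = (2 + S)*(-4 + S) = (-4 + S)*(2 + S))
f(c) = -8 + c² - c (f(c) = c + (-8 + c² - 2*c) = -8 + c² - c)
f(1) + (8 - 3)*8 = (-8 + 1² - 1*1) + (8 - 3)*8 = (-8 + 1 - 1) + 5*8 = -8 + 40 = 32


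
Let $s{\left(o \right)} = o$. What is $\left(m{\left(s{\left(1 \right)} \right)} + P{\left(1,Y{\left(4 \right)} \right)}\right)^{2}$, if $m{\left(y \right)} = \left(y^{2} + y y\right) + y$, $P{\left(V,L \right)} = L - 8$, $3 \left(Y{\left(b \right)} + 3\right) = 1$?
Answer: $\frac{529}{9} \approx 58.778$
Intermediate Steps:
$Y{\left(b \right)} = - \frac{8}{3}$ ($Y{\left(b \right)} = -3 + \frac{1}{3} \cdot 1 = -3 + \frac{1}{3} = - \frac{8}{3}$)
$P{\left(V,L \right)} = -8 + L$ ($P{\left(V,L \right)} = L - 8 = -8 + L$)
$m{\left(y \right)} = y + 2 y^{2}$ ($m{\left(y \right)} = \left(y^{2} + y^{2}\right) + y = 2 y^{2} + y = y + 2 y^{2}$)
$\left(m{\left(s{\left(1 \right)} \right)} + P{\left(1,Y{\left(4 \right)} \right)}\right)^{2} = \left(1 \left(1 + 2 \cdot 1\right) - \frac{32}{3}\right)^{2} = \left(1 \left(1 + 2\right) - \frac{32}{3}\right)^{2} = \left(1 \cdot 3 - \frac{32}{3}\right)^{2} = \left(3 - \frac{32}{3}\right)^{2} = \left(- \frac{23}{3}\right)^{2} = \frac{529}{9}$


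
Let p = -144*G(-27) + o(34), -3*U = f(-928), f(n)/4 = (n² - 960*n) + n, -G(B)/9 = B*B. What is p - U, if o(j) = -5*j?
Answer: 3279462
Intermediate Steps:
G(B) = -9*B² (G(B) = -9*B*B = -9*B²)
f(n) = -3836*n + 4*n² (f(n) = 4*((n² - 960*n) + n) = 4*(n² - 959*n) = -3836*n + 4*n²)
U = -2334848 (U = -4*(-928)*(-959 - 928)/3 = -4*(-928)*(-1887)/3 = -⅓*7004544 = -2334848)
p = 944614 (p = -(-1296)*(-27)² - 5*34 = -(-1296)*729 - 170 = -144*(-6561) - 170 = 944784 - 170 = 944614)
p - U = 944614 - 1*(-2334848) = 944614 + 2334848 = 3279462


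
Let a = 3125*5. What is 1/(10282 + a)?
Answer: 1/25907 ≈ 3.8600e-5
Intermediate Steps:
a = 15625
1/(10282 + a) = 1/(10282 + 15625) = 1/25907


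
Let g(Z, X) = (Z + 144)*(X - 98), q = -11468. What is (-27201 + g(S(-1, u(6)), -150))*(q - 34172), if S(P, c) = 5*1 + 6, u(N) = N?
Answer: 2995855240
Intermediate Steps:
S(P, c) = 11 (S(P, c) = 5 + 6 = 11)
g(Z, X) = (-98 + X)*(144 + Z) (g(Z, X) = (144 + Z)*(-98 + X) = (-98 + X)*(144 + Z))
(-27201 + g(S(-1, u(6)), -150))*(q - 34172) = (-27201 + (-14112 - 98*11 + 144*(-150) - 150*11))*(-11468 - 34172) = (-27201 + (-14112 - 1078 - 21600 - 1650))*(-45640) = (-27201 - 38440)*(-45640) = -65641*(-45640) = 2995855240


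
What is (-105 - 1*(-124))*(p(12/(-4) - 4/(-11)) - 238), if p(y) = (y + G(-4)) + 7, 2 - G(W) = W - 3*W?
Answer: -50084/11 ≈ -4553.1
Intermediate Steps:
G(W) = 2 + 2*W (G(W) = 2 - (W - 3*W) = 2 - (-2)*W = 2 + 2*W)
p(y) = 1 + y (p(y) = (y + (2 + 2*(-4))) + 7 = (y + (2 - 8)) + 7 = (y - 6) + 7 = (-6 + y) + 7 = 1 + y)
(-105 - 1*(-124))*(p(12/(-4) - 4/(-11)) - 238) = (-105 - 1*(-124))*((1 + (12/(-4) - 4/(-11))) - 238) = (-105 + 124)*((1 + (12*(-¼) - 4*(-1/11))) - 238) = 19*((1 + (-3 + 4/11)) - 238) = 19*((1 - 29/11) - 238) = 19*(-18/11 - 238) = 19*(-2636/11) = -50084/11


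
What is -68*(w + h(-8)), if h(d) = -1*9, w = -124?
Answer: 9044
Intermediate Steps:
h(d) = -9
-68*(w + h(-8)) = -68*(-124 - 9) = -68*(-133) = 9044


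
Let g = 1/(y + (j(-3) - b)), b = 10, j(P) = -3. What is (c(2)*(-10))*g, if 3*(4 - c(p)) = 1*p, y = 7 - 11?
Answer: 100/51 ≈ 1.9608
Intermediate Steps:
y = -4
g = -1/17 (g = 1/(-4 + (-3 - 1*10)) = 1/(-4 + (-3 - 10)) = 1/(-4 - 13) = 1/(-17) = -1/17 ≈ -0.058824)
c(p) = 4 - p/3
(c(2)*(-10))*g = ((4 - ⅓*2)*(-10))*(-1/17) = ((4 - ⅔)*(-10))*(-1/17) = ((10/3)*(-10))*(-1/17) = -100/3*(-1/17) = 100/51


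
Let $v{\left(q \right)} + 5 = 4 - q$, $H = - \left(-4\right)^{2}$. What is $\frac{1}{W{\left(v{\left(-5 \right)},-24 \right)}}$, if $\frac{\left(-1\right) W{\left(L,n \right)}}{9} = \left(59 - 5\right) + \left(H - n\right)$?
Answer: $- \frac{1}{558} \approx -0.0017921$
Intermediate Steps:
$H = -16$ ($H = \left(-1\right) 16 = -16$)
$v{\left(q \right)} = -1 - q$ ($v{\left(q \right)} = -5 - \left(-4 + q\right) = -1 - q$)
$W{\left(L,n \right)} = -342 + 9 n$ ($W{\left(L,n \right)} = - 9 \left(\left(59 - 5\right) - \left(16 + n\right)\right) = - 9 \left(54 - \left(16 + n\right)\right) = - 9 \left(38 - n\right) = -342 + 9 n$)
$\frac{1}{W{\left(v{\left(-5 \right)},-24 \right)}} = \frac{1}{-342 + 9 \left(-24\right)} = \frac{1}{-342 - 216} = \frac{1}{-558} = - \frac{1}{558}$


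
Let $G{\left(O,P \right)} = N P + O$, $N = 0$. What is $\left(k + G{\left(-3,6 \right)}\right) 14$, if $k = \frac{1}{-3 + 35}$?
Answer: $- \frac{665}{16} \approx -41.563$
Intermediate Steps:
$G{\left(O,P \right)} = O$ ($G{\left(O,P \right)} = 0 P + O = 0 + O = O$)
$k = \frac{1}{32} \approx 0.03125$
$\left(k + G{\left(-3,6 \right)}\right) 14 = \left(\frac{1}{32} - 3\right) 14 = \left(- \frac{95}{32}\right) 14 = - \frac{665}{16}$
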